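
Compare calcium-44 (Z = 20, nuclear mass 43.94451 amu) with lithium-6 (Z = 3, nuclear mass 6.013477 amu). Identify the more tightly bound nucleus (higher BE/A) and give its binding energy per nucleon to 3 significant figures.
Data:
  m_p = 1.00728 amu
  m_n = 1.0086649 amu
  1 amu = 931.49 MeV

calcium-44; 8.66 MeV/nucleon

calcium-44: Σm = 20(1.00728) + 24(1.0086649) = 44.3535576 amu; Δm = 0.4090476 amu; E_B = 381.02 MeV; E_B/A = 8.660 MeV
lithium-6: Σm = 3(1.00728) + 3(1.0086649) = 6.0478347 amu; Δm = 0.0343577 amu; E_B = 32.004 MeV; E_B/A = 5.334 MeV
calcium-44 has the higher binding energy per nucleon, so it is the more tightly bound nucleus.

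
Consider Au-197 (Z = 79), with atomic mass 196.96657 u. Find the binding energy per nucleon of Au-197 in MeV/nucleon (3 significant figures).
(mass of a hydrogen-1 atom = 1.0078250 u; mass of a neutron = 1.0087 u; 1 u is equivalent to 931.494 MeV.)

Z = 79, so N = A − Z = 197 − 79 = 118.
Mass of separated nucleons = 79(1.0078250) + 118(1.0087) = 79.6181750 + 119.0266 = 198.6447750 u
Mass defect Δm = 198.6447750 − 196.96657 = 1.6782050 u
Binding energy = Δm·c² = 1.6782050 × 931.494 MeV/u = 1563.24 MeV
BE/A = 1563.24 MeV / 197 = 7.935 MeV/nucleon

7.94 MeV/nucleon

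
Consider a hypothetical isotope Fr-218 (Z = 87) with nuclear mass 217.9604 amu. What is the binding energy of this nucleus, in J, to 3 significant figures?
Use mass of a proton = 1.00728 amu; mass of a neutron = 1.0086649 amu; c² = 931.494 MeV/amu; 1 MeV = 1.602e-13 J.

2.70e-10 J

Σm = 87·m_p + 131·m_n = 87.63336 + 132.1351019 = 219.7684619 amu
Mass defect Δm = 219.7684619 − 217.9604 = 1.8080619 amu
Binding energy = Δm·c² = 1.8080619 × 931.494 MeV/amu = 1684.20 MeV
In joules: 1684.20 MeV × 1.602e-13 J/MeV = 2.6981e-10 J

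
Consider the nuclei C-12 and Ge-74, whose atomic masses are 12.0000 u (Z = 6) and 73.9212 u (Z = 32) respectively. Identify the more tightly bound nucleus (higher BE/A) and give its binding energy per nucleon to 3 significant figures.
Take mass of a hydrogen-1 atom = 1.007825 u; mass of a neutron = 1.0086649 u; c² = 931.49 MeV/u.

C-12: Σm = 6(1.007825) + 6(1.0086649) = 12.0989394 u; Δm = 0.0989394 u; E_B = 92.161 MeV; E_B/A = 7.680 MeV
Ge-74: Σm = 32(1.007825) + 42(1.0086649) = 74.6143258 u; Δm = 0.6931258 u; E_B = 645.64 MeV; E_B/A = 8.7249 MeV
Ge-74 has the higher binding energy per nucleon, so it is the more tightly bound nucleus.

Ge-74; 8.72 MeV/nucleon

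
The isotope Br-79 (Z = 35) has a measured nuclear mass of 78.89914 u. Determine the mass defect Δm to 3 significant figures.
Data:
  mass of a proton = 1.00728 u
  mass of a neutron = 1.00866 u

The nucleus contains 35 protons and 79 − 35 = 44 neutrons.
Σm = 35·m_p + 44·m_n = 35.25480 + 44.38104 = 79.63584 u
Mass defect Δm = 79.63584 − 78.89914 = 0.73670 u

0.737 u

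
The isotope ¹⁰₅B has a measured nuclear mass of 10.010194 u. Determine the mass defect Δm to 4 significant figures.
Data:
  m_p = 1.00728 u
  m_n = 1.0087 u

0.06971 u

Z = 5, so N = A − Z = 10 − 5 = 5.
Mass of separated nucleons = 5(1.00728) + 5(1.0087) = 5.03640 + 5.0435 = 10.07990 u
Mass defect Δm = 10.07990 − 10.010194 = 0.069706 u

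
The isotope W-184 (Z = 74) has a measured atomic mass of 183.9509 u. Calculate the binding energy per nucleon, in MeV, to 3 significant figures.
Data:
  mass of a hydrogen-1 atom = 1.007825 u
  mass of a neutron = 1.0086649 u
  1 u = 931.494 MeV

8.01 MeV/nucleon

The nucleus contains 74 protons and 184 − 74 = 110 neutrons.
Σm = 74·m(¹H) + 110·m_n = 74.579050 + 110.9531390 = 185.5321890 u
Δm = 185.5321890 − 183.9509 = 1.5812890 u
E_B = 1.5812890 × 931.494 = 1472.96 MeV
BE/A = 1472.96 MeV / 184 = 8.005 MeV/nucleon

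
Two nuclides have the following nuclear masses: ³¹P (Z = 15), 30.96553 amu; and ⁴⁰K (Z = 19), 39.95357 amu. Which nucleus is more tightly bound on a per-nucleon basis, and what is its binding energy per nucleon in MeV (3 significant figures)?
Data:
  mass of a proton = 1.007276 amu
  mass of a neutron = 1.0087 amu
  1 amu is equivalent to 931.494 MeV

³¹P: Σm = 15(1.007276) + 16(1.0087) = 31.248340 amu; Δm = 0.282810 amu; E_B = 263.44 MeV; E_B/A = 8.498 MeV
⁴⁰K: Σm = 19(1.007276) + 21(1.0087) = 40.320944 amu; Δm = 0.367374 amu; E_B = 342.21 MeV; E_B/A = 8.555 MeV
⁴⁰K has the higher binding energy per nucleon, so it is the more tightly bound nucleus.

⁴⁰K; 8.56 MeV/nucleon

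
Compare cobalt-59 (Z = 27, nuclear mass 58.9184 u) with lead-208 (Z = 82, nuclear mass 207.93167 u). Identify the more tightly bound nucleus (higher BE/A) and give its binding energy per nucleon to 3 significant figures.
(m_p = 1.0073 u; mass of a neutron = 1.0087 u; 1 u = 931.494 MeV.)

cobalt-59; 8.80 MeV/nucleon

cobalt-59: Σm = 27(1.0073) + 32(1.0087) = 59.4755 u; Δm = 0.5571 u; E_B = 518.94 MeV; E_B/A = 8.796 MeV
lead-208: Σm = 82(1.0073) + 126(1.0087) = 209.6948 u; Δm = 1.76313 u; E_B = 1642.3 MeV; E_B/A = 7.896 MeV
cobalt-59 has the higher binding energy per nucleon, so it is the more tightly bound nucleus.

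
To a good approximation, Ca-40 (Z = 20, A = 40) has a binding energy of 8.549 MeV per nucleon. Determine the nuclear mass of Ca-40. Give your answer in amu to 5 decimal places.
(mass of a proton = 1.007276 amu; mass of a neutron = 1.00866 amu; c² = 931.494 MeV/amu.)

Total binding energy = 40 × 8.549 = 341.960 MeV
Mass defect = 341.960 MeV / (931.494 MeV/amu) = 0.3671092 amu
Constituent mass = 20(1.007276) + 20(1.00866) = 40.318720 amu
Nuclear mass = 40.318720 − 0.3671092 = 39.9516108 amu ≈ 39.95161 amu (to 5 decimal places)

39.95161 amu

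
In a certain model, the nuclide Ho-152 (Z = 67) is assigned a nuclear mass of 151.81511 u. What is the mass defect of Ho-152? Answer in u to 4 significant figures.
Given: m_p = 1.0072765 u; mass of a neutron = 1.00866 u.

1.409 u

Z = 67, so N = A − Z = 152 − 67 = 85.
Total constituent mass: 67 × 1.0072765 + 85 × 1.00866 = 153.2236255 u
Mass defect Δm = 153.2236255 − 151.81511 = 1.4085155 u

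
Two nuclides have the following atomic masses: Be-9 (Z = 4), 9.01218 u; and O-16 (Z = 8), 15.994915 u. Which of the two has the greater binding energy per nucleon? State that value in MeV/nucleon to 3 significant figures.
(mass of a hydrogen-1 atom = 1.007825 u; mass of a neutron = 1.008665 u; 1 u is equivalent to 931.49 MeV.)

Be-9: Σm = 4(1.007825) + 5(1.008665) = 9.074625 u; Δm = 0.062445 u; E_B = 58.167 MeV; E_B/A = 6.463 MeV
O-16: Σm = 8(1.007825) + 8(1.008665) = 16.131920 u; Δm = 0.137005 u; E_B = 127.62 MeV; E_B/A = 7.976 MeV
O-16 has the higher binding energy per nucleon, so it is the more tightly bound nucleus.

O-16; 7.98 MeV/nucleon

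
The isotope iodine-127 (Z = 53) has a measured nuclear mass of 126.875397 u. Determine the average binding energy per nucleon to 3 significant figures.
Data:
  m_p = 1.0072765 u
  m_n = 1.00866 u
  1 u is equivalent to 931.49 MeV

8.44 MeV/nucleon

Z = 53, so N = A − Z = 127 − 53 = 74.
Mass of separated nucleons = 53(1.0072765) + 74(1.00866) = 53.3856545 + 74.64084 = 128.0264945 u
Mass defect Δm = 128.0264945 − 126.875397 = 1.1510975 u
Converting to energy: 1.1510975 u × 931.49 MeV/u = 1072.24 MeV
BE/A = 1072.24 MeV / 127 = 8.443 MeV/nucleon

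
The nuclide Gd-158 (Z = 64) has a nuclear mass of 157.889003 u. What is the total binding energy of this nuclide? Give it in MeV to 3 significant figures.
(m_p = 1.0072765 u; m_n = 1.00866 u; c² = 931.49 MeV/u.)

Σm = 64·m_p + 94·m_n = 64.4656960 + 94.81404 = 159.2797360 u
Mass defect Δm = 159.2797360 − 157.889003 = 1.3907330 u
E_B = 1.3907330 × 931.49 = 1295.45 MeV

1300 MeV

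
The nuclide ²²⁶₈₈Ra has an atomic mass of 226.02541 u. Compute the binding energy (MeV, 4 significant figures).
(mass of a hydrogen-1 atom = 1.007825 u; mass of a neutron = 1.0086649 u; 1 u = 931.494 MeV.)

1732 MeV

Σm = 88·m(¹H) + 138·m_n = 88.688600 + 139.1957562 = 227.8843562 u
Mass defect Δm = 227.8843562 − 226.02541 = 1.8589462 u
Binding energy = Δm·c² = 1.8589462 × 931.494 MeV/u = 1731.60 MeV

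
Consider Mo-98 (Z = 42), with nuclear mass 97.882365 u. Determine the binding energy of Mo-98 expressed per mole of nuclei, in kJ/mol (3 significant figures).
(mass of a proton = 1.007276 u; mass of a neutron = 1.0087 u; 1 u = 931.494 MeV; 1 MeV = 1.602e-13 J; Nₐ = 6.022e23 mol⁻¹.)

Mass of separated nucleons = 42(1.007276) + 56(1.0087) = 42.305592 + 56.4872 = 98.792792 u
Mass defect Δm = 98.792792 − 97.882365 = 0.910427 u
Binding energy = Δm·c² = 0.910427 × 931.494 MeV/u = 848.057 MeV
Per nucleus in joules: 848.057 MeV × 1.602e-13 J/MeV = 1.3586e-10 J
Per mole: 1.3586e-10 J × 6.022e23 mol⁻¹ = 8.1815e+13 J/mol

8.18e+10 kJ/mol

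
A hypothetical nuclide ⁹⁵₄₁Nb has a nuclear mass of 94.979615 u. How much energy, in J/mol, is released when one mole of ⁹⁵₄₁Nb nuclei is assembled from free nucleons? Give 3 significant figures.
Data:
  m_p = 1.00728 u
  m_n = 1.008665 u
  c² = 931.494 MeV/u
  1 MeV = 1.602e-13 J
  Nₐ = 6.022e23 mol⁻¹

7.07e+13 J/mol

With 41 protons and 54 neutrons (A = 95):
Mass of separated nucleons = 41(1.00728) + 54(1.008665) = 41.29848 + 54.467910 = 95.766390 u
The mass defect is 95.766390 − 94.979615 = 0.786775 u.
Binding energy = Δm·c² = 0.786775 × 931.494 MeV/u = 732.876 MeV
Per nucleus in joules: 732.876 MeV × 1.602e-13 J/MeV = 1.1741e-10 J
Per mole: 1.1741e-10 J × 6.022e23 mol⁻¹ = 7.0704e+13 J/mol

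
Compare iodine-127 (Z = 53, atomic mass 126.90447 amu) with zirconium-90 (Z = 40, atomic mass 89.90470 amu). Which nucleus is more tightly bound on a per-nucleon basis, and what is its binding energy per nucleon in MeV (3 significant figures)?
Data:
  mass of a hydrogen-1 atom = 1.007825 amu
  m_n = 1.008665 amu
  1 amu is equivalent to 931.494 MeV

iodine-127: Σm = 53(1.007825) + 74(1.008665) = 128.055935 amu; Δm = 1.151465 amu; E_B = 1072.6 MeV; E_B/A = 8.446 MeV
zirconium-90: Σm = 40(1.007825) + 50(1.008665) = 90.746250 amu; Δm = 0.841550 amu; E_B = 783.90 MeV; E_B/A = 8.710 MeV
zirconium-90 has the higher binding energy per nucleon, so it is the more tightly bound nucleus.

zirconium-90; 8.71 MeV/nucleon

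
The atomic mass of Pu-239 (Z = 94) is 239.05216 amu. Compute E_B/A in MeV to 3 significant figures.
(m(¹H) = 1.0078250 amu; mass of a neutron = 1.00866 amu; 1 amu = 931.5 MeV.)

7.56 MeV/nucleon

Σm = 94·m(¹H) + 145·m_n = 94.7355500 + 146.25570 = 240.9912500 amu
Mass defect Δm = 240.9912500 − 239.05216 = 1.9390900 amu
Converting to energy: 1.9390900 amu × 931.5 MeV/amu = 1806.26 MeV
Per nucleon: 1806.26 / 239 = 7.558 MeV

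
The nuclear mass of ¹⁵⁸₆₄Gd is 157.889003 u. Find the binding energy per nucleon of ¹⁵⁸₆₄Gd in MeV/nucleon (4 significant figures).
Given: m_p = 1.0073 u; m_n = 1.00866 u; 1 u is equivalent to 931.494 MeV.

With 64 protons and 94 neutrons (A = 158):
Mass of separated nucleons = 64(1.0073) + 94(1.00866) = 64.4672 + 94.81404 = 159.28124 u
The mass defect is 159.28124 − 157.889003 = 1.392237 u.
E_B = 1.392237 × 931.494 = 1296.86 MeV
Per nucleon: 1296.86 / 158 = 8.208 MeV

8.208 MeV/nucleon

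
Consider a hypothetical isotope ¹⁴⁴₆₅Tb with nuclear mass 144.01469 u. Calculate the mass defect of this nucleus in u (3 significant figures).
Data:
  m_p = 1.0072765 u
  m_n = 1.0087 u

1.15 u

With 65 protons and 79 neutrons (A = 144):
Total constituent mass: 65 × 1.0072765 + 79 × 1.0087 = 145.1602725 u
Δm = 145.1602725 − 144.01469 = 1.1455825 u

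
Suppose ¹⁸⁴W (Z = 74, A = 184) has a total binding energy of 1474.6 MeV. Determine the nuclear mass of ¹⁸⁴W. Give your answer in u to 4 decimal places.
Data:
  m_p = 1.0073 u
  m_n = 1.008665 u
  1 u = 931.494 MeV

Mass defect = 1474.6 MeV / (931.494 MeV/u) = 1.583048 u
Constituent mass = 74(1.0073) + 110(1.008665) = 185.493350 u
Nuclear mass = 185.493350 − 1.583048 = 183.910302 u ≈ 183.9103 u (to 4 decimal places)

183.9103 u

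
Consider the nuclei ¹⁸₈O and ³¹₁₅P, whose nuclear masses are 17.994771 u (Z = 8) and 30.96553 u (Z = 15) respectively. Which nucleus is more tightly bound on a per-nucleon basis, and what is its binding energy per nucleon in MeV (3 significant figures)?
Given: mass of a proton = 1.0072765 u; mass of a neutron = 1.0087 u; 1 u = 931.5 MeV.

¹⁸₈O: Σm = 8(1.0072765) + 10(1.0087) = 18.1452120 u; Δm = 0.1504410 u; E_B = 140.136 MeV; E_B/A = 7.785 MeV
³¹₁₅P: Σm = 15(1.0072765) + 16(1.0087) = 31.2483475 u; Δm = 0.2828175 u; E_B = 263.44 MeV; E_B/A = 8.498 MeV
³¹₁₅P has the higher binding energy per nucleon, so it is the more tightly bound nucleus.

³¹₁₅P; 8.50 MeV/nucleon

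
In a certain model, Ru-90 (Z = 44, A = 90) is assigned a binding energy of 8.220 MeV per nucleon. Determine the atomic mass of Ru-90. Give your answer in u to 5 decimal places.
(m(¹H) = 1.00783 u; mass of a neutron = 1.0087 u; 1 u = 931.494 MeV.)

Total binding energy = 90 × 8.220 = 739.800 MeV
Mass defect = 739.800 MeV / (931.494 MeV/u) = 0.7942080 u
Constituent mass = 44(1.00783) + 46(1.0087) = 90.74472 u
Atomic mass = 90.74472 − 0.7942080 = 89.9505120 u ≈ 89.95051 u (to 5 decimal places)

89.95051 u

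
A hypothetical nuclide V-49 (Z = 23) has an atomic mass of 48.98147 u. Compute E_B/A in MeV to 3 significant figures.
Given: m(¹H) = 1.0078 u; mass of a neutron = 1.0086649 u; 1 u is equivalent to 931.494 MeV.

Z = 23, so N = A − Z = 49 − 23 = 26.
Mass of separated nucleons = 23(1.0078) + 26(1.0086649) = 23.1794 + 26.2252874 = 49.4046874 u
The mass defect is 49.4046874 − 48.98147 = 0.4232174 u.
Converting to energy: 0.4232174 u × 931.494 MeV/u = 394.224 MeV
Per nucleon: 394.224 / 49 = 8.045 MeV

8.05 MeV/nucleon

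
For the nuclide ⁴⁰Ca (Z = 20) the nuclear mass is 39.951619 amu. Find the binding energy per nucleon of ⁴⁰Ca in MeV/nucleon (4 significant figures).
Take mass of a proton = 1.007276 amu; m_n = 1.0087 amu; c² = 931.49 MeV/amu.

8.567 MeV/nucleon

The nucleus contains 20 protons and 40 − 20 = 20 neutrons.
Σm = 20·m_p + 20·m_n = 20.145520 + 20.1740 = 40.319520 amu
Mass defect Δm = 40.319520 − 39.951619 = 0.367901 amu
Binding energy = Δm·c² = 0.367901 × 931.49 MeV/amu = 342.696 MeV
Dividing by A = 40 gives 8.567 MeV per nucleon.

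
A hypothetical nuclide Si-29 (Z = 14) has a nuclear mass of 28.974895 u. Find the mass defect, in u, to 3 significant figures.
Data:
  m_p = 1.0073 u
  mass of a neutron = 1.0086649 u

The nucleus contains 14 protons and 29 − 14 = 15 neutrons.
Total constituent mass: 14 × 1.0073 + 15 × 1.0086649 = 29.2321735 u
Δm = 29.2321735 − 28.974895 = 0.2572785 u

0.257 u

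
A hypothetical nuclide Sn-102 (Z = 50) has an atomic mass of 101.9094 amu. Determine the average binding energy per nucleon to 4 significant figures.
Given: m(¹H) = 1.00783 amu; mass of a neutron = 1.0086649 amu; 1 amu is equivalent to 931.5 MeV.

Total constituent mass: 50 × 1.00783 + 52 × 1.0086649 = 102.8420748 amu
Mass defect Δm = 102.8420748 − 101.9094 = 0.9326748 amu
E_B = 0.9326748 × 931.5 = 868.787 MeV
Dividing by A = 102 gives 8.518 MeV per nucleon.

8.518 MeV/nucleon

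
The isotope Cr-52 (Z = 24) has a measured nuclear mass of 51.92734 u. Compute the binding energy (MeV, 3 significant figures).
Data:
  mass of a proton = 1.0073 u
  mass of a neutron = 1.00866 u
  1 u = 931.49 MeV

457 MeV

With 24 protons and 28 neutrons (A = 52):
Mass of separated nucleons = 24(1.0073) + 28(1.00866) = 24.1752 + 28.24248 = 52.41768 u
Mass defect Δm = 52.41768 − 51.92734 = 0.49034 u
E_B = 0.49034 × 931.49 = 456.747 MeV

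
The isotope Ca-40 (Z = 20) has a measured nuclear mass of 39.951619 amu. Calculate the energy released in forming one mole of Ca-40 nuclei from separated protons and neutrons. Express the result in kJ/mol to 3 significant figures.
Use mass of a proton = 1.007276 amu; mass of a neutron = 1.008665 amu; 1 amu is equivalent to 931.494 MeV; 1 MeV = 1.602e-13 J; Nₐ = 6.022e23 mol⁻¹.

3.30e+10 kJ/mol

Z = 20, so N = A − Z = 40 − 20 = 20.
Mass of separated nucleons = 20(1.007276) + 20(1.008665) = 20.145520 + 20.173300 = 40.318820 amu
The mass defect is 40.318820 − 39.951619 = 0.367201 amu.
E_B = 0.367201 × 931.494 = 342.046 MeV
Per nucleus in joules: 342.046 MeV × 1.602e-13 J/MeV = 5.4796e-11 J
Per mole: 5.4796e-11 J × 6.022e23 mol⁻¹ = 3.2998e+13 J/mol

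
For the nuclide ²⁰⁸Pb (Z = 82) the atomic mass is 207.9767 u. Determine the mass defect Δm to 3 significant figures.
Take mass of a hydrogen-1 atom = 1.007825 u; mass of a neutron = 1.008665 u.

Total constituent mass: 82 × 1.007825 + 126 × 1.008665 = 209.733440 u
Mass defect Δm = 209.733440 − 207.9767 = 1.756740 u

1.76 u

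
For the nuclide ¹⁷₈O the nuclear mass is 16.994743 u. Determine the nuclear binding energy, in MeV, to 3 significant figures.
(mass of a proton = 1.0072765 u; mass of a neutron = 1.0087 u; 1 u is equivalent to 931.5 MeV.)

132 MeV

Σm = 8·m_p + 9·m_n = 8.0582120 + 9.0783 = 17.1365120 u
Δm = 17.1365120 − 16.994743 = 0.1417690 u
Converting to energy: 0.1417690 u × 931.5 MeV/u = 132.058 MeV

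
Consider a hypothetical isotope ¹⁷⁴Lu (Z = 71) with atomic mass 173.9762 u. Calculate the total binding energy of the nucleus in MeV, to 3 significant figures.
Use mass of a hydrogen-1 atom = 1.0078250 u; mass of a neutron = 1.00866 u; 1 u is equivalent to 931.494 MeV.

Z = 71, so N = A − Z = 174 − 71 = 103.
Mass of separated nucleons = 71(1.0078250) + 103(1.00866) = 71.5555750 + 103.89198 = 175.4475550 u
Mass defect Δm = 175.4475550 − 173.9762 = 1.4713550 u
Binding energy = Δm·c² = 1.4713550 × 931.494 MeV/u = 1370.56 MeV

1370 MeV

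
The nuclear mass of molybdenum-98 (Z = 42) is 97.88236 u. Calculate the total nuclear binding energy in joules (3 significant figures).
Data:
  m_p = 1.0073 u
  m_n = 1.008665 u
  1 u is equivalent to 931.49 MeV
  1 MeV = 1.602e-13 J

1.36e-10 J

Mass of separated nucleons = 42(1.0073) + 56(1.008665) = 42.3066 + 56.485240 = 98.791840 u
Mass defect Δm = 98.791840 − 97.88236 = 0.909480 u
Binding energy = Δm·c² = 0.909480 × 931.49 MeV/u = 847.172 MeV
In joules: 847.172 MeV × 1.602e-13 J/MeV = 1.3572e-10 J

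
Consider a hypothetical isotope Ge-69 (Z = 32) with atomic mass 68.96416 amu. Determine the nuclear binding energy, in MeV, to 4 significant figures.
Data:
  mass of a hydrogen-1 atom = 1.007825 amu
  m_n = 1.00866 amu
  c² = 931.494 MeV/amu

Mass of separated nucleons = 32(1.007825) + 37(1.00866) = 32.250400 + 37.32042 = 69.570820 amu
Δm = 69.570820 − 68.96416 = 0.606660 amu
Converting to energy: 0.606660 amu × 931.494 MeV/amu = 565.100 MeV

565.1 MeV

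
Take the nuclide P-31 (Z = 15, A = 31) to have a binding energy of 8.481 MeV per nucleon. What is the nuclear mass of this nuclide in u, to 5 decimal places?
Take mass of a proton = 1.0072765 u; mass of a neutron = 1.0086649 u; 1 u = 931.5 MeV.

Total binding energy = 31 × 8.481 = 262.911 MeV
Mass defect = 262.911 MeV / (931.5 MeV/u) = 0.2822448 u
Constituent mass = 15(1.0072765) + 16(1.0086649) = 31.2477859 u
Nuclear mass = 31.2477859 − 0.2822448 = 30.9655411 u ≈ 30.96554 u (to 5 decimal places)

30.96554 u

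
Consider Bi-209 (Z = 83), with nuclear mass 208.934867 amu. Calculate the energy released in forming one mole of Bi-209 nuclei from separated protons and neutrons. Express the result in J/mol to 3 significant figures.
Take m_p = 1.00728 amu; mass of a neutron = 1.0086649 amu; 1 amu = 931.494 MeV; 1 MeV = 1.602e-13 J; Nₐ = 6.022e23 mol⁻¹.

1.58e+14 J/mol

The nucleus contains 83 protons and 209 − 83 = 126 neutrons.
Mass of separated nucleons = 83(1.00728) + 126(1.0086649) = 83.60424 + 127.0917774 = 210.6960174 amu
Mass defect Δm = 210.6960174 − 208.934867 = 1.7611504 amu
Converting to energy: 1.7611504 amu × 931.494 MeV/amu = 1640.50 MeV
Per nucleus in joules: 1640.50 MeV × 1.602e-13 J/MeV = 2.6281e-10 J
Per mole: 2.6281e-10 J × 6.022e23 mol⁻¹ = 1.5826e+14 J/mol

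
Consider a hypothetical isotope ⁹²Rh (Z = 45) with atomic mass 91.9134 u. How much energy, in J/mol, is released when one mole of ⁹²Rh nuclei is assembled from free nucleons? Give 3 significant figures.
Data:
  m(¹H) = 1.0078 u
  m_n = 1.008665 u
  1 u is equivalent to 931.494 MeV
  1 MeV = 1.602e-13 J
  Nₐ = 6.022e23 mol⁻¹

7.59e+13 J/mol

With 45 protons and 47 neutrons (A = 92):
Mass of separated nucleons = 45(1.0078) + 47(1.008665) = 45.3510 + 47.407255 = 92.758255 u
The mass defect is 92.758255 − 91.9134 = 0.844855 u.
Binding energy = Δm·c² = 0.844855 × 931.494 MeV/u = 786.977 MeV
Per nucleus in joules: 786.977 MeV × 1.602e-13 J/MeV = 1.2607e-10 J
Per mole: 1.2607e-10 J × 6.022e23 mol⁻¹ = 7.5919e+13 J/mol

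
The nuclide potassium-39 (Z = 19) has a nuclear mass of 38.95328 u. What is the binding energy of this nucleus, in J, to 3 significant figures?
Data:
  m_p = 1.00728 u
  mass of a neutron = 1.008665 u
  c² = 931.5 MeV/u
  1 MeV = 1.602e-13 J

5.35e-11 J

Σm = 19·m_p + 20·m_n = 19.13832 + 20.173300 = 39.311620 u
Δm = 39.311620 − 38.95328 = 0.358340 u
E_B = 0.358340 × 931.5 = 333.794 MeV
In joules: 333.794 MeV × 1.602e-13 J/MeV = 5.3474e-11 J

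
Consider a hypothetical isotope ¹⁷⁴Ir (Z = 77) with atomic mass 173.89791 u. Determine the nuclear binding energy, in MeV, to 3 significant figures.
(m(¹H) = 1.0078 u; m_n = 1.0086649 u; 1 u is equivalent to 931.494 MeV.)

1440 MeV

The nucleus contains 77 protons and 174 − 77 = 97 neutrons.
Total constituent mass: 77 × 1.0078 + 97 × 1.0086649 = 175.4410953 u
The mass defect is 175.4410953 − 173.89791 = 1.5431853 u.
Converting to energy: 1.5431853 u × 931.494 MeV/u = 1437.47 MeV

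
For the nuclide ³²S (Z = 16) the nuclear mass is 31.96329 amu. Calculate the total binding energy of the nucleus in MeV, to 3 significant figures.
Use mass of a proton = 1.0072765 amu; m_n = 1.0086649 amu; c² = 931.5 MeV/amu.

The nucleus contains 16 protons and 32 − 16 = 16 neutrons.
Total constituent mass: 16 × 1.0072765 + 16 × 1.0086649 = 32.2550624 amu
Mass defect Δm = 32.2550624 − 31.96329 = 0.2917724 amu
Binding energy = Δm·c² = 0.2917724 × 931.5 MeV/amu = 271.786 MeV

272 MeV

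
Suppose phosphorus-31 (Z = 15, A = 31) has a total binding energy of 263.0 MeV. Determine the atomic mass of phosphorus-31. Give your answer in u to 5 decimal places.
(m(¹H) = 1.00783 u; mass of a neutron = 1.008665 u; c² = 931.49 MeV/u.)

Mass defect = 263.0 MeV / (931.49 MeV/u) = 0.2823433 u
Constituent mass = 15(1.00783) + 16(1.008665) = 31.256090 u
Atomic mass = 31.256090 − 0.2823433 = 30.9737467 u ≈ 30.97375 u (to 5 decimal places)

30.97375 u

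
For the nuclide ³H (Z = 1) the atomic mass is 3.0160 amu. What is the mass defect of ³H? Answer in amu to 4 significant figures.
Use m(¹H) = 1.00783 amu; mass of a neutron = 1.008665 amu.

The nucleus contains 1 protons and 3 − 1 = 2 neutrons.
Mass of separated nucleons = 1(1.00783) + 2(1.008665) = 1.00783 + 2.017330 = 3.025160 amu
The mass defect is 3.025160 − 3.0160 = 0.009160 amu.

0.009160 amu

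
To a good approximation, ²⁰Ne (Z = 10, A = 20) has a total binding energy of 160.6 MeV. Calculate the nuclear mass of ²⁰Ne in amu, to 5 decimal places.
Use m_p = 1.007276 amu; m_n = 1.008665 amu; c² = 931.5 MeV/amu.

19.98700 amu

Mass defect = 160.6 MeV / (931.5 MeV/amu) = 0.1724101 amu
Constituent mass = 10(1.007276) + 10(1.008665) = 20.159410 amu
Nuclear mass = 20.159410 − 0.1724101 = 19.9869999 amu ≈ 19.98700 amu (to 5 decimal places)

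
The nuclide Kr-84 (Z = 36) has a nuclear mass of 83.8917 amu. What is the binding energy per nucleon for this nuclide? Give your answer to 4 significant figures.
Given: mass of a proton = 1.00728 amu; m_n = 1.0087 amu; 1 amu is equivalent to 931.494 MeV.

With 36 protons and 48 neutrons (A = 84):
Total constituent mass: 36 × 1.00728 + 48 × 1.0087 = 84.67968 amu
Δm = 84.67968 − 83.8917 = 0.78798 amu
Binding energy = Δm·c² = 0.78798 × 931.494 MeV/amu = 733.999 MeV
Per nucleon: 733.999 / 84 = 8.738 MeV

8.738 MeV/nucleon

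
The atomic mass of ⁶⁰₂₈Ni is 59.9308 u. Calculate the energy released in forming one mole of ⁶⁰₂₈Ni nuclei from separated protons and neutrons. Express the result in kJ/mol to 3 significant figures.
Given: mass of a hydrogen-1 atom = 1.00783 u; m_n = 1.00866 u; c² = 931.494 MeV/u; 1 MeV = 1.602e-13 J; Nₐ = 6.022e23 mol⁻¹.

5.08e+10 kJ/mol

Σm = 28·m(¹H) + 32·m_n = 28.21924 + 32.27712 = 60.49636 u
The mass defect is 60.49636 − 59.9308 = 0.56556 u.
E_B = 0.56556 × 931.494 = 526.816 MeV
Per nucleus in joules: 526.816 MeV × 1.602e-13 J/MeV = 8.4396e-11 J
Per mole: 8.4396e-11 J × 6.022e23 mol⁻¹ = 5.0823e+13 J/mol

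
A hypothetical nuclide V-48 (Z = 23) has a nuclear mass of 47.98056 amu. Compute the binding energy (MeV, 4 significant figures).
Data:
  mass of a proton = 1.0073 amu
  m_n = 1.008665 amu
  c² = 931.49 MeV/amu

376.3 MeV

Z = 23, so N = A − Z = 48 − 23 = 25.
Σm = 23·m_p + 25·m_n = 23.1679 + 25.216625 = 48.384525 amu
Δm = 48.384525 − 47.98056 = 0.403965 amu
Converting to energy: 0.403965 amu × 931.49 MeV/amu = 376.289 MeV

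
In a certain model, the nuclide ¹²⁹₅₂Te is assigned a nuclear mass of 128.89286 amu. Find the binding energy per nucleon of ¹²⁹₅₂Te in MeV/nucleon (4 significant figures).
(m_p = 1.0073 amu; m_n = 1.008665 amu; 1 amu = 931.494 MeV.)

8.333 MeV/nucleon

With 52 protons and 77 neutrons (A = 129):
Σm = 52·m_p + 77·m_n = 52.3796 + 77.667205 = 130.046805 amu
Mass defect Δm = 130.046805 − 128.89286 = 1.153945 amu
Binding energy = Δm·c² = 1.153945 × 931.494 MeV/amu = 1074.893 MeV
Dividing by A = 129 gives 8.333 MeV per nucleon.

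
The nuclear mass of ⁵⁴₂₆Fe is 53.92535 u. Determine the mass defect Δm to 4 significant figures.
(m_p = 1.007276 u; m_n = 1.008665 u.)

0.5064 u

With 26 protons and 28 neutrons (A = 54):
Σm = 26·m_p + 28·m_n = 26.189176 + 28.242620 = 54.431796 u
The mass defect is 54.431796 − 53.92535 = 0.506446 u.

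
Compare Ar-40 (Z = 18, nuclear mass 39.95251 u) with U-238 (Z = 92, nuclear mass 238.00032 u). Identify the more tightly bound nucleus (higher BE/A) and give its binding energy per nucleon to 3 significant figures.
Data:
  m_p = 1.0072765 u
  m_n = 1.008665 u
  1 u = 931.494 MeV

Ar-40: Σm = 18(1.0072765) + 22(1.008665) = 40.3216070 u; Δm = 0.3690970 u; E_B = 343.81 MeV; E_B/A = 8.595 MeV
U-238: Σm = 92(1.0072765) + 146(1.008665) = 239.9345280 u; Δm = 1.9342080 u; E_B = 1801.7 MeV; E_B/A = 7.570 MeV
Ar-40 has the higher binding energy per nucleon, so it is the more tightly bound nucleus.

Ar-40; 8.60 MeV/nucleon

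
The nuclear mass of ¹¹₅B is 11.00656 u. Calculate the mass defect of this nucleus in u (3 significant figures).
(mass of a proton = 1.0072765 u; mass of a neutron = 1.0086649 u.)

0.0818 u

Z = 5, so N = A − Z = 11 − 5 = 6.
Σm = 5·m_p + 6·m_n = 5.0363825 + 6.0519894 = 11.0883719 u
The mass defect is 11.0883719 − 11.00656 = 0.0818119 u.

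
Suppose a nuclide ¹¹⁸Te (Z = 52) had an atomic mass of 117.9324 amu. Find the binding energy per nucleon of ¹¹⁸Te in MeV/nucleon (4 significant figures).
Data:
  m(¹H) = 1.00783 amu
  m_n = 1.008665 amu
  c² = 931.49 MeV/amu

8.262 MeV/nucleon

Mass of separated nucleons = 52(1.00783) + 66(1.008665) = 52.40716 + 66.571890 = 118.979050 amu
Mass defect Δm = 118.979050 − 117.9324 = 1.046650 amu
E_B = 1.046650 × 931.49 = 974.944 MeV
BE/A = 974.944 MeV / 118 = 8.262 MeV/nucleon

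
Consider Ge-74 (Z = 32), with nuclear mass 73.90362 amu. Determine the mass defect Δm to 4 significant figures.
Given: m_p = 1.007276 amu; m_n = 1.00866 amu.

With 32 protons and 42 neutrons (A = 74):
Mass of separated nucleons = 32(1.007276) + 42(1.00866) = 32.232832 + 42.36372 = 74.596552 amu
Δm = 74.596552 − 73.90362 = 0.692932 amu

0.6929 amu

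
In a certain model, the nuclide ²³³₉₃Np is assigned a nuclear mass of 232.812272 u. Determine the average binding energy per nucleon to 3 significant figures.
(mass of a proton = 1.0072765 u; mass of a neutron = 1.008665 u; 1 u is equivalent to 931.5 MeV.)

Mass of separated nucleons = 93(1.0072765) + 140(1.008665) = 93.6767145 + 141.213100 = 234.8898145 u
The mass defect is 234.8898145 − 232.812272 = 2.0775425 u.
E_B = 2.0775425 × 931.5 = 1935.23 MeV
Dividing by A = 233 gives 8.306 MeV per nucleon.

8.31 MeV/nucleon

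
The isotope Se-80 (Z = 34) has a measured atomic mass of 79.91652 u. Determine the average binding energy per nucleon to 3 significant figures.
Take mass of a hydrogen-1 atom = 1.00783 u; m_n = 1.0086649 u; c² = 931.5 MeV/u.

The nucleus contains 34 protons and 80 − 34 = 46 neutrons.
Σm = 34·m(¹H) + 46·m_n = 34.26622 + 46.3985854 = 80.6648054 u
Mass defect Δm = 80.6648054 − 79.91652 = 0.7482854 u
E_B = 0.7482854 × 931.5 = 697.028 MeV
BE/A = 697.028 MeV / 80 = 8.713 MeV/nucleon

8.71 MeV/nucleon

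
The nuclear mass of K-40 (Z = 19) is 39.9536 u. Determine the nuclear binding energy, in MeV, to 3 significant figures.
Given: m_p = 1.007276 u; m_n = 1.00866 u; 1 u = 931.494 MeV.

Z = 19, so N = A − Z = 40 − 19 = 21.
Σm = 19·m_p + 21·m_n = 19.138244 + 21.18186 = 40.320104 u
Δm = 40.320104 − 39.9536 = 0.366504 u
Converting to energy: 0.366504 u × 931.494 MeV/u = 341.396 MeV

341 MeV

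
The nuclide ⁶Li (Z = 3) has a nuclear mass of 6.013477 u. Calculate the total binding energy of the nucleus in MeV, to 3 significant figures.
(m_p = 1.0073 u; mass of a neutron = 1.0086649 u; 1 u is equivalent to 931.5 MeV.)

32.1 MeV

Σm = 3·m_p + 3·m_n = 3.0219 + 3.0259947 = 6.0478947 u
The mass defect is 6.0478947 − 6.013477 = 0.0344177 u.
Binding energy = Δm·c² = 0.0344177 × 931.5 MeV/u = 32.0601 MeV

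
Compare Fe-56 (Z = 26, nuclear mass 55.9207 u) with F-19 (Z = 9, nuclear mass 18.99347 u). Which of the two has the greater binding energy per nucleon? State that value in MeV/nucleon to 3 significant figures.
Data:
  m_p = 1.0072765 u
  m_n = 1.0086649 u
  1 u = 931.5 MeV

Fe-56; 8.79 MeV/nucleon

Fe-56: Σm = 26(1.0072765) + 30(1.0086649) = 56.4491360 u; Δm = 0.5284360 u; E_B = 492.24 MeV; E_B/A = 8.790 MeV
F-19: Σm = 9(1.0072765) + 10(1.0086649) = 19.1521375 u; Δm = 0.1586675 u; E_B = 147.80 MeV; E_B/A = 7.779 MeV
Fe-56 has the higher binding energy per nucleon, so it is the more tightly bound nucleus.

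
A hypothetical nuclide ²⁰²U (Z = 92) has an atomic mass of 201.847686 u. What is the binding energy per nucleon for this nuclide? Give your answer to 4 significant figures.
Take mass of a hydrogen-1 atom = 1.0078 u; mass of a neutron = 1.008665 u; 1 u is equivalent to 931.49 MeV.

8.407 MeV/nucleon

Σm = 92·m(¹H) + 110·m_n = 92.7176 + 110.953150 = 203.670750 u
The mass defect is 203.670750 − 201.847686 = 1.823064 u.
E_B = 1.823064 × 931.49 = 1698.17 MeV
BE/A = 1698.17 MeV / 202 = 8.407 MeV/nucleon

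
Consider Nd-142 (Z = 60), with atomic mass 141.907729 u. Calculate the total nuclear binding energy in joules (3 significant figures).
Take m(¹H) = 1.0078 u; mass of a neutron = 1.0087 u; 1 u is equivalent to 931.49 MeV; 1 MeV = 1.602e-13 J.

1.90e-10 J

Mass of separated nucleons = 60(1.0078) + 82(1.0087) = 60.4680 + 82.7134 = 143.1814 u
The mass defect is 143.1814 − 141.907729 = 1.273671 u.
Converting to energy: 1.273671 u × 931.49 MeV/u = 1186.41 MeV
In joules: 1186.41 MeV × 1.602e-13 J/MeV = 1.9006e-10 J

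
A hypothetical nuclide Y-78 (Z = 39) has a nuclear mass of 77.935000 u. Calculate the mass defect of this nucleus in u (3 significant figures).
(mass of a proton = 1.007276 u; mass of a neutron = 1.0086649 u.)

With 39 protons and 39 neutrons (A = 78):
Σm = 39·m_p + 39·m_n = 39.283764 + 39.3379311 = 78.6216951 u
Mass defect Δm = 78.6216951 − 77.935000 = 0.6866951 u

0.687 u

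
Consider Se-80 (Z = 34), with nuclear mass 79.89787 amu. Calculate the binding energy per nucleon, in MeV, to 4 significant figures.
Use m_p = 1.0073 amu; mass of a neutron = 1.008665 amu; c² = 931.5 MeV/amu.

The nucleus contains 34 protons and 80 − 34 = 46 neutrons.
Σm = 34·m_p + 46·m_n = 34.2482 + 46.398590 = 80.646790 amu
Mass defect Δm = 80.646790 − 79.89787 = 0.748920 amu
Converting to energy: 0.748920 amu × 931.5 MeV/amu = 697.619 MeV
Dividing by A = 80 gives 8.720 MeV per nucleon.

8.720 MeV/nucleon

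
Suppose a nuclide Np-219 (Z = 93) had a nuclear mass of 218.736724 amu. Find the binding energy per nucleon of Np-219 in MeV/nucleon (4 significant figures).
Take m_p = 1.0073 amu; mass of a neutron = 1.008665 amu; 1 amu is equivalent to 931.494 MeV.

Total constituent mass: 93 × 1.0073 + 126 × 1.008665 = 220.770690 amu
Δm = 220.770690 − 218.736724 = 2.033966 amu
Converting to energy: 2.033966 amu × 931.494 MeV/amu = 1894.63 MeV
Dividing by A = 219 gives 8.651 MeV per nucleon.

8.651 MeV/nucleon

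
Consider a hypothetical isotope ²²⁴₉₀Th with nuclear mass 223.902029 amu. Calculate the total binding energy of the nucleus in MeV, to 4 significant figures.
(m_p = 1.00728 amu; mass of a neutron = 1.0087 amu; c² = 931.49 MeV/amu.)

1788 MeV

Z = 90, so N = A − Z = 224 − 90 = 134.
Total constituent mass: 90 × 1.00728 + 134 × 1.0087 = 225.82100 amu
Mass defect Δm = 225.82100 − 223.902029 = 1.918971 amu
Binding energy = Δm·c² = 1.918971 × 931.49 MeV/amu = 1787.50 MeV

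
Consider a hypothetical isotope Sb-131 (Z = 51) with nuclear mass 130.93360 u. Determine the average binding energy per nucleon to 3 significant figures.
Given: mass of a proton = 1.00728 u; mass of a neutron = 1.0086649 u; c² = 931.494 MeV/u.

Σm = 51·m_p + 80·m_n = 51.37128 + 80.6931920 = 132.0644720 u
The mass defect is 132.0644720 − 130.93360 = 1.1308720 u.
E_B = 1.1308720 × 931.494 = 1053.40 MeV
Per nucleon: 1053.40 / 131 = 8.041 MeV

8.04 MeV/nucleon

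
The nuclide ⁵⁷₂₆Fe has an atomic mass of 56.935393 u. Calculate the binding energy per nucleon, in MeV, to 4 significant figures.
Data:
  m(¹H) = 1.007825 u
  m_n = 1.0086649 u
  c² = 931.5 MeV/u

Total constituent mass: 26 × 1.007825 + 31 × 1.0086649 = 57.4720619 u
Δm = 57.4720619 − 56.935393 = 0.5366689 u
Binding energy = Δm·c² = 0.5366689 × 931.5 MeV/u = 499.907 MeV
Per nucleon: 499.907 / 57 = 8.770 MeV

8.770 MeV/nucleon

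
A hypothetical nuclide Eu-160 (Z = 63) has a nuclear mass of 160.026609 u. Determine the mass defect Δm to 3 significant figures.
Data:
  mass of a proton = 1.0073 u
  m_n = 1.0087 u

Mass of separated nucleons = 63(1.0073) + 97(1.0087) = 63.4599 + 97.8439 = 161.3038 u
Δm = 161.3038 − 160.026609 = 1.277191 u

1.28 u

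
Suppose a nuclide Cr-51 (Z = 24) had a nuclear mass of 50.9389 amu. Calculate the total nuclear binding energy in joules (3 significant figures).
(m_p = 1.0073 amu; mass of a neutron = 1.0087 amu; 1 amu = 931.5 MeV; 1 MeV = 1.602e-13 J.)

Z = 24, so N = A − Z = 51 − 24 = 27.
Mass of separated nucleons = 24(1.0073) + 27(1.0087) = 24.1752 + 27.2349 = 51.4101 amu
Mass defect Δm = 51.4101 − 50.9389 = 0.4712 amu
E_B = 0.4712 × 931.5 = 438.923 MeV
In joules: 438.923 MeV × 1.602e-13 J/MeV = 7.0315e-11 J

7.03e-11 J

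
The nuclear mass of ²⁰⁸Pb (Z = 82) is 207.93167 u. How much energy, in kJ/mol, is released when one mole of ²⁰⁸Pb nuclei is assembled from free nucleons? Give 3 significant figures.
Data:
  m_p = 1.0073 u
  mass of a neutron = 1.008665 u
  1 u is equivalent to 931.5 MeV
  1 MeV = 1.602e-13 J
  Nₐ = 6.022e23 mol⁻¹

Total constituent mass: 82 × 1.0073 + 126 × 1.008665 = 209.690390 u
Mass defect Δm = 209.690390 − 207.93167 = 1.758720 u
Binding energy = Δm·c² = 1.758720 × 931.5 MeV/u = 1638.25 MeV
Per nucleus in joules: 1638.25 MeV × 1.602e-13 J/MeV = 2.6245e-10 J
Per mole: 2.6245e-10 J × 6.022e23 mol⁻¹ = 1.5805e+14 J/mol

1.58e+11 kJ/mol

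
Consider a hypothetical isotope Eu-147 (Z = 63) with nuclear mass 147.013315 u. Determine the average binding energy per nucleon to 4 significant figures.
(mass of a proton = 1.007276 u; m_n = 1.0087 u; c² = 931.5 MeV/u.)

With 63 protons and 84 neutrons (A = 147):
Mass of separated nucleons = 63(1.007276) + 84(1.0087) = 63.458388 + 84.7308 = 148.189188 u
Δm = 148.189188 − 147.013315 = 1.175873 u
Binding energy = Δm·c² = 1.175873 × 931.5 MeV/u = 1095.33 MeV
Dividing by A = 147 gives 7.451 MeV per nucleon.

7.451 MeV/nucleon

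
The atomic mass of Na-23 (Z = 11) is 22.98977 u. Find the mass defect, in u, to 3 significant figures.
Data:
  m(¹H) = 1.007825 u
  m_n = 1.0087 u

0.201 u

The nucleus contains 11 protons and 23 − 11 = 12 neutrons.
Total constituent mass: 11 × 1.007825 + 12 × 1.0087 = 23.190475 u
Mass defect Δm = 23.190475 − 22.98977 = 0.200705 u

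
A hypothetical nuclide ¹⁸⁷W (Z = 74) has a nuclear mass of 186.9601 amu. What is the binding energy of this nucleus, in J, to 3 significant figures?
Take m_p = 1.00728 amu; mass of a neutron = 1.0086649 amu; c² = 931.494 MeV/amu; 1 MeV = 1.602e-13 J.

Total constituent mass: 74 × 1.00728 + 113 × 1.0086649 = 188.5178537 amu
Mass defect Δm = 188.5178537 − 186.9601 = 1.5577537 amu
E_B = 1.5577537 × 931.494 = 1451.04 MeV
In joules: 1451.04 MeV × 1.602e-13 J/MeV = 2.3246e-10 J

2.32e-10 J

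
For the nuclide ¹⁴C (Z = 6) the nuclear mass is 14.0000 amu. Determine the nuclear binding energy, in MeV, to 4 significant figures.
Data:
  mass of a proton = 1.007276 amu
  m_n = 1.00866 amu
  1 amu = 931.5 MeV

With 6 protons and 8 neutrons (A = 14):
Mass of separated nucleons = 6(1.007276) + 8(1.00866) = 6.043656 + 8.06928 = 14.112936 amu
Δm = 14.112936 − 14.0000 = 0.112936 amu
Binding energy = Δm·c² = 0.112936 × 931.5 MeV/amu = 105.200 MeV

105.2 MeV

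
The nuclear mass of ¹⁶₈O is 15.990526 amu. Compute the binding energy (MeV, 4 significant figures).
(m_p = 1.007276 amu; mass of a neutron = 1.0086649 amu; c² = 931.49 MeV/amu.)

127.6 MeV

Σm = 8·m_p + 8·m_n = 8.058208 + 8.0693192 = 16.1275272 amu
The mass defect is 16.1275272 − 15.990526 = 0.1370012 amu.
E_B = 0.1370012 × 931.49 = 127.615 MeV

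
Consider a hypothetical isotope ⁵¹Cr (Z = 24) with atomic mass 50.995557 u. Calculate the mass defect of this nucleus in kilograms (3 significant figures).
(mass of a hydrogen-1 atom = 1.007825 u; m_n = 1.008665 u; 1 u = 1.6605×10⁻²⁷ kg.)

Total constituent mass: 24 × 1.007825 + 27 × 1.008665 = 51.421755 u
The mass defect is 51.421755 − 50.995557 = 0.426198 u.
In SI units: 0.426198 u × 1.6605×10⁻²⁷ kg/u = 7.0770e-28 kg

7.08e-28 kg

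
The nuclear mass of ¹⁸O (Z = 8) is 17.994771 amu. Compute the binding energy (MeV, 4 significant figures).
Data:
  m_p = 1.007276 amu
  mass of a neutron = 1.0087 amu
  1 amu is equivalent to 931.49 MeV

140.1 MeV

Total constituent mass: 8 × 1.007276 + 10 × 1.0087 = 18.145208 amu
The mass defect is 18.145208 − 17.994771 = 0.150437 amu.
E_B = 0.150437 × 931.49 = 140.131 MeV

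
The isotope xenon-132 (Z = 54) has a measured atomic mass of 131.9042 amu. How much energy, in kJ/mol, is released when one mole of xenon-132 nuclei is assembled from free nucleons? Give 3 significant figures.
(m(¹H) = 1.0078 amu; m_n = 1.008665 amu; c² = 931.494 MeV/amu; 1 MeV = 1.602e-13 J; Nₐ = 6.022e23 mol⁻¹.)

Σm = 54·m(¹H) + 78·m_n = 54.4212 + 78.675870 = 133.097070 amu
The mass defect is 133.097070 − 131.9042 = 1.192870 amu.
Converting to energy: 1.192870 amu × 931.494 MeV/amu = 1111.15 MeV
Per nucleus in joules: 1111.15 MeV × 1.602e-13 J/MeV = 1.7801e-10 J
Per mole: 1.7801e-10 J × 6.022e23 mol⁻¹ = 1.0720e+14 J/mol

1.07e+11 kJ/mol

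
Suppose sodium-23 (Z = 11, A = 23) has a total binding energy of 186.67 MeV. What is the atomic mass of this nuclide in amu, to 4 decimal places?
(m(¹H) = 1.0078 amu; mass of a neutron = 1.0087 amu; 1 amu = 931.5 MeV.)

Mass defect = 186.67 MeV / (931.5 MeV/amu) = 0.200397 amu
Constituent mass = 11(1.0078) + 12(1.0087) = 23.1902 amu
Atomic mass = 23.1902 − 0.200397 = 22.989803 amu ≈ 22.9898 amu (to 4 decimal places)

22.9898 amu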